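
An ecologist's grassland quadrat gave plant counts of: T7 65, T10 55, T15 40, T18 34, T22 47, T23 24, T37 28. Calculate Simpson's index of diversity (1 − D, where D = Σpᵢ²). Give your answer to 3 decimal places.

0.842

Total N = 65+55+40+34+47+24+28 = 293, so the proportions are 0.22184, 0.18771, 0.13652, 0.11604, 0.16041, 0.08191, 0.09556 (working shown to 5 dp, full precision carried).
D = 0.22184² + 0.18771² + 0.13652² + 0.11604² + 0.16041² + 0.08191² + 0.09556² = 0.04921 + 0.03524 + 0.01864 + 0.01347 + 0.02573 + 0.00671 + 0.00913 = 0.15813.
So 1 − D = 0.84187, i.e. 0.842 to 3 decimal places.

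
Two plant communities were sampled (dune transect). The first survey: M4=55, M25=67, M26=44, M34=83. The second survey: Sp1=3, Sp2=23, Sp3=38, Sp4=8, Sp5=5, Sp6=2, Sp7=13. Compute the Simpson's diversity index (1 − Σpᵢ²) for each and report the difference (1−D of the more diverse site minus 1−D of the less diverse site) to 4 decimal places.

The first survey: N=249, proportions 0.220884, 0.269076, 0.176707, 0.333333, giving 1−D = 0.736472 (working shown to 6 dp, full precision carried).
The second survey: N=92, proportions 0.032609, 0.25, 0.413043, 0.086957, 0.054348, 0.021739, 0.141304, giving 1−D = 0.734877.
Difference = |0.736472 − 0.734877| = 0.001595, i.e. 0.0016 to 4 decimal places.

0.0016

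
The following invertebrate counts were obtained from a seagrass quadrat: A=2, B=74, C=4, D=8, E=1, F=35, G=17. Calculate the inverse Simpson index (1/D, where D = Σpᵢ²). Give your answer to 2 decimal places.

Total N = 2+74+4+8+1+35+17 = 141, so the proportions are 0.01418, 0.52482, 0.02837, 0.05674, 0.00709, 0.24823, 0.12057 (working shown to 5 dp, full precision carried).
D = 0.01418² + 0.52482² + 0.02837² + 0.05674² + 0.00709² + 0.24823² + 0.12057² = 0.00020 + 0.27544 + 0.00080 + 0.00322 + 0.00005 + 0.06162 + 0.01454 = 0.35587.
So 1/D = 2.8100, i.e. 2.81 to 2 decimal places.

2.81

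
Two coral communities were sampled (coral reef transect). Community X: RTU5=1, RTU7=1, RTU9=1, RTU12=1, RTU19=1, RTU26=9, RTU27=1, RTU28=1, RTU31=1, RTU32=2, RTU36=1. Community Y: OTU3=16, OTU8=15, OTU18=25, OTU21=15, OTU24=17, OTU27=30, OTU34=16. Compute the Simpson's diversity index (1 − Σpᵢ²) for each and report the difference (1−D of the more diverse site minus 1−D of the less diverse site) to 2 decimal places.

Community X: N=20, proportions 0.05, 0.05, 0.05, 0.05, 0.05, 0.45, 0.05, 0.05, 0.05, 0.1, 0.05, giving 1−D = 0.7650 (working shown to 4 dp, full precision carried).
Community Y: N=134, proportions 0.1194, 0.1119, 0.1866, 0.1119, 0.1269, 0.2239, 0.1194, giving 1−D = 0.8454.
Difference = |0.7650 − 0.8454| = 0.0804, i.e. 0.08 to 2 decimal places.

0.08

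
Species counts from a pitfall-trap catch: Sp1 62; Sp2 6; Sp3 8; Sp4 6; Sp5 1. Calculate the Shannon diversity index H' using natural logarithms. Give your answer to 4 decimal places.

0.8764

Total N = 62+6+8+6+1 = 83, so the proportions are 0.746988, 0.072289, 0.096386, 0.072289, 0.012048 (working shown to 6 dp, full precision carried).
Each pᵢ ln pᵢ term: 0.746988×(-0.291706)=-0.217901, 0.072289×(-2.627081)=-0.189909, 0.096386×(-2.339399)=-0.225484, 0.072289×(-2.627081)=-0.189909, 0.012048×(-4.418841)=-0.053239.
Sum = -0.876443, so H' = 0.8764.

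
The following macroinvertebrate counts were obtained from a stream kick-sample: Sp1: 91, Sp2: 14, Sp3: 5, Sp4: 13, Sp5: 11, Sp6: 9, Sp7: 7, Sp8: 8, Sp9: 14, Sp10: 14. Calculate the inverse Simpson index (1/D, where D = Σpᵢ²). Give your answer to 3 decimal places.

Total N = 91+14+5+13+11+9+7+8+14+14 = 186, so the proportions are 0.4892473, 0.0752688, 0.0268817, 0.0698925, 0.0591398, 0.0483871, 0.0376344, 0.0430108, 0.0752688, 0.0752688 (working shown to 7 dp, full precision carried).
D = 0.4892473² + 0.0752688² + 0.0268817² + 0.0698925² + 0.0591398² + 0.0483871² + 0.0376344² + 0.0430108² + 0.0752688² + 0.0752688² = 0.2393629 + 0.0056654 + 0.0007226 + 0.0048850 + 0.0034975 + 0.0023413 + 0.0014163 + 0.0018499 + 0.0056654 + 0.0056654 = 0.2710718.
So 1/D = 3.68906, i.e. 3.689 to 3 decimal places.

3.689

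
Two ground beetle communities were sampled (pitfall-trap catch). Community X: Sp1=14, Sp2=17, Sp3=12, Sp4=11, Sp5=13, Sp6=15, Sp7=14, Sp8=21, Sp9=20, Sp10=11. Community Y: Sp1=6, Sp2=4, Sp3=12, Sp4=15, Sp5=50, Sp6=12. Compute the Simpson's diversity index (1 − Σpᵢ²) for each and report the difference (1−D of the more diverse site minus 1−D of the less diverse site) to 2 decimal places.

Community X: N=148, proportions 0.0946, 0.1149, 0.0811, 0.0743, 0.0878, 0.1014, 0.0946, 0.1419, 0.1351, 0.0743, giving 1−D = 0.8949 (working shown to 4 dp, full precision carried).
Community Y: N=99, proportions 0.0606, 0.0404, 0.1212, 0.1515, 0.5051, 0.1212, giving 1−D = 0.6873.
Difference = |0.8949 − 0.6873| = 0.2076, i.e. 0.21 to 2 decimal places.

0.21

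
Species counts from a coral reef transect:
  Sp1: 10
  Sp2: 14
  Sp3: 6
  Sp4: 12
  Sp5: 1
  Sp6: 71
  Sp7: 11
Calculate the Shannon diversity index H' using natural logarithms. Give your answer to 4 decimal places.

1.3918

Total N = 10+14+6+12+1+71+11 = 125, so the proportions are 0.08, 0.112, 0.048, 0.096, 0.008, 0.568, 0.088 (working shown to 6 dp, full precision carried).
Each pᵢ ln pᵢ term: 0.08×(-2.525729)=-0.202058, 0.112×(-2.189256)=-0.245197, 0.048×(-3.036554)=-0.145755, 0.096×(-2.343407)=-0.224967, 0.008×(-4.828314)=-0.038627, 0.568×(-0.565634)=-0.321280, 0.088×(-2.430418)=-0.213877.
Sum = -1.391760, so H' = 1.3918.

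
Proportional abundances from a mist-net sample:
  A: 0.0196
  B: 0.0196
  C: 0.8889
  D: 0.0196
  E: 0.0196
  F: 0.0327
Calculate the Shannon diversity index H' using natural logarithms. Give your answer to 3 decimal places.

0.525

Each pᵢ ln pᵢ term (working shown to 5 dp, full precision carried): 0.0196×(-3.93223)=-0.07707, 0.0196×(-3.93223)=-0.07707, 0.8889×(-0.11777)=-0.10469, 0.0196×(-3.93223)=-0.07707, 0.0196×(-3.93223)=-0.07707, 0.0327×(-3.42038)=-0.11185.
Sum = -0.52482, so H' = 0.525.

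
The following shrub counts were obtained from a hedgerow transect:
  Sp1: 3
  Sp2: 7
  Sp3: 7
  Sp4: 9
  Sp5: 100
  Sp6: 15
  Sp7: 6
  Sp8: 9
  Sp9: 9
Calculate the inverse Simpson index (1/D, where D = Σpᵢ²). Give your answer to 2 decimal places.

2.57

Total N = 3+7+7+9+100+15+6+9+9 = 165, so the proportions are 0.01818, 0.04242, 0.04242, 0.05455, 0.60606, 0.09091, 0.03636, 0.05455, 0.05455 (working shown to 5 dp, full precision carried).
D = 0.01818² + 0.04242² + 0.04242² + 0.05455² + 0.60606² + 0.09091² + 0.03636² + 0.05455² + 0.05455² = 0.00033 + 0.00180 + 0.00180 + 0.00298 + 0.36731 + 0.00826 + 0.00132 + 0.00298 + 0.00298 = 0.38975.
So 1/D = 2.5657, i.e. 2.57 to 2 decimal places.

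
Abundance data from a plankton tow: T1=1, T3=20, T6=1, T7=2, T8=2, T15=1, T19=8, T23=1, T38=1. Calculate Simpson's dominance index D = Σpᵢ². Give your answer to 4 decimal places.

Total N = 1+20+1+2+2+1+8+1+1 = 37, so the proportions are 0.027027, 0.540541, 0.027027, 0.054054, 0.054054, 0.027027, 0.216216, 0.027027, 0.027027 (working shown to 6 dp, full precision carried).
D = 0.027027² + 0.540541² + 0.027027² + 0.054054² + 0.054054² + 0.027027² + 0.216216² + 0.027027² + 0.027027² = 0.000730 + 0.292184 + 0.000730 + 0.002922 + 0.002922 + 0.000730 + 0.046749 + 0.000730 + 0.000730 = 0.348430.
To 4 decimal places, D = 0.3484.

0.3484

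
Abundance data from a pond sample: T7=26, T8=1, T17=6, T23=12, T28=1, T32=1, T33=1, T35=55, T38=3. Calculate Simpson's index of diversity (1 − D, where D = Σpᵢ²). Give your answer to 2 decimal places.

0.65

Total N = 26+1+6+12+1+1+1+55+3 = 106, so the proportions are 0.2453, 0.0094, 0.0566, 0.1132, 0.0094, 0.0094, 0.0094, 0.5189, 0.0283 (working shown to 4 dp, full precision carried).
D = 0.2453² + 0.0094² + 0.0566² + 0.1132² + 0.0094² + 0.0094² + 0.0094² + 0.5189² + 0.0283² = 0.0602 + 0.0001 + 0.0032 + 0.0128 + 0.0001 + 0.0001 + 0.0001 + 0.2692 + 0.0008 = 0.3466.
So 1 − D = 0.6534, i.e. 0.65 to 2 decimal places.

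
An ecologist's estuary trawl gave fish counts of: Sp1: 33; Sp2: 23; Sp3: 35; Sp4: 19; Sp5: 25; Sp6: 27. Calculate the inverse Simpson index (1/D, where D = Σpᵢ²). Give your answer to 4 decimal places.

Total N = 33+23+35+19+25+27 = 162, so the proportions are 0.2037037, 0.14197531, 0.21604938, 0.11728395, 0.15432099, 0.16666667 (working shown to 8 dp, full precision carried).
D = 0.2037037² + 0.14197531² + 0.21604938² + 0.11728395² + 0.15432099² + 0.16666667² = 0.04149520 + 0.02015699 + 0.04667734 + 0.01375553 + 0.02381497 + 0.02777778 = 0.17367779.
So 1/D = 5.757789, i.e. 5.7578 to 4 decimal places.

5.7578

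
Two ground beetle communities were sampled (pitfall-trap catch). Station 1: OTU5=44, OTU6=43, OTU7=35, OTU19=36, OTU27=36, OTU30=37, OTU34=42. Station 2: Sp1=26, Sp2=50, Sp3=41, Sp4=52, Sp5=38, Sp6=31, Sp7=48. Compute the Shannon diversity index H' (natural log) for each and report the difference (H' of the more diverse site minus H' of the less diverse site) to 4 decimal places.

0.0219

Station 1: N=273, proportions 0.161172, 0.157509, 0.128205, 0.131868, 0.131868, 0.135531, 0.153846, giving H' = 1.941807 (working shown to 6 dp, full precision carried).
Station 2: N=286, proportions 0.090909, 0.174825, 0.143357, 0.181818, 0.132867, 0.108392, 0.167832, giving H' = 1.919865.
Difference = |1.941807 − 1.919865| = 0.021942, i.e. 0.0219 to 4 decimal places.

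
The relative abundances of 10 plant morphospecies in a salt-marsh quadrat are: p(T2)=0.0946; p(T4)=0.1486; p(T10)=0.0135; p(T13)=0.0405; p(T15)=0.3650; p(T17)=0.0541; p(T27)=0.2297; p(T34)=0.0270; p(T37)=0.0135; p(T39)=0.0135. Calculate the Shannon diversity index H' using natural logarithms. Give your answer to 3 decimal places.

Each pᵢ ln pᵢ term (working shown to 5 dp, full precision carried): 0.0946×(-2.35810)=-0.22308, 0.1486×(-1.90650)=-0.28331, 0.0135×(-4.30507)=-0.05812, 0.0405×(-3.20645)=-0.12986, 0.365×(-1.00786)=-0.36787, 0.0541×(-2.91692)=-0.15781, 0.2297×(-1.47098)=-0.33788, 0.027×(-3.61192)=-0.09752, 0.0135×(-4.30507)=-0.05812, 0.0135×(-4.30507)=-0.05812.
Sum = -1.77168, so H' = 1.772.

1.772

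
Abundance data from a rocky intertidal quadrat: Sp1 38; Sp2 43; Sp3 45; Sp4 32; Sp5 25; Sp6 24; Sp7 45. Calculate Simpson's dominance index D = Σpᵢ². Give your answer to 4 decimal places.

Total N = 38+43+45+32+25+24+45 = 252, so the proportions are 0.150794, 0.170635, 0.178571, 0.126984, 0.099206, 0.095238, 0.178571 (working shown to 6 dp, full precision carried).
D = 0.150794² + 0.170635² + 0.178571² + 0.126984² + 0.099206² + 0.095238² + 0.178571² = 0.022739 + 0.029116 + 0.031888 + 0.016125 + 0.009842 + 0.009070 + 0.031888 = 0.150668.
To 4 decimal places, D = 0.1507.

0.1507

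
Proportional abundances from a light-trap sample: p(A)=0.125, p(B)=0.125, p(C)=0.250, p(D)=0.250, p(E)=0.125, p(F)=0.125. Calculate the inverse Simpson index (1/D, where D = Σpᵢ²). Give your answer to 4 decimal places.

D = 0.125² + 0.125² + 0.25² + 0.25² + 0.125² + 0.125² = 0.01562500 + 0.01562500 + 0.06250000 + 0.06250000 + 0.01562500 + 0.01562500 = 0.18750000 (working shown to 8 dp, full precision carried).
So 1/D = 5.333333, i.e. 5.3333 to 4 decimal places.

5.3333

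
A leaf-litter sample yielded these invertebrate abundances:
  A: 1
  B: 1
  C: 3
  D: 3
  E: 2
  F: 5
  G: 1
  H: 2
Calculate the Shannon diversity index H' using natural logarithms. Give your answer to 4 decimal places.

Total N = 1+1+3+3+2+5+1+2 = 18, so the proportions are 0.055556, 0.055556, 0.166667, 0.166667, 0.111111, 0.277778, 0.055556, 0.111111 (working shown to 6 dp, full precision carried).
Each pᵢ ln pᵢ term: 0.055556×(-2.890372)=-0.160576, 0.055556×(-2.890372)=-0.160576, 0.166667×(-1.791759)=-0.298627, 0.166667×(-1.791759)=-0.298627, 0.111111×(-2.197225)=-0.244136, 0.277778×(-1.280934)=-0.355815, 0.055556×(-2.890372)=-0.160576, 0.111111×(-2.197225)=-0.244136.
Sum = -1.923069, so H' = 1.9231.

1.9231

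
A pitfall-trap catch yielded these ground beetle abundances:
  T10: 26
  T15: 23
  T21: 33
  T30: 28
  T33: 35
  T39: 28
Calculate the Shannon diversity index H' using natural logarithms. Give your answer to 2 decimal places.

Total N = 26+23+33+28+35+28 = 173, so the proportions are 0.1503, 0.1329, 0.1908, 0.1618, 0.2023, 0.1618 (working shown to 4 dp, full precision carried).
Each pᵢ ln pᵢ term: 0.1503×(-1.8952)=-0.2848, 0.1329×(-2.0178)=-0.2683, 0.1908×(-1.6568)=-0.3160, 0.1618×(-1.8211)=-0.2947, 0.2023×(-1.5979)=-0.3233, 0.1618×(-1.8211)=-0.2947.
Sum = -1.7819, so H' = 1.78.

1.78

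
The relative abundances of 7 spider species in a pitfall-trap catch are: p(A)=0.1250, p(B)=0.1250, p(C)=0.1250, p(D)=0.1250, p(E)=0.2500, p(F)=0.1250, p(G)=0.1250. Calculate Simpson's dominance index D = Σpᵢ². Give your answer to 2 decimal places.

0.16

D = 0.125² + 0.125² + 0.125² + 0.125² + 0.25² + 0.125² + 0.125² = 0.0156 + 0.0156 + 0.0156 + 0.0156 + 0.0625 + 0.0156 + 0.0156 = 0.1562 (working shown to 4 dp, full precision carried).
To 2 decimal places, D = 0.16.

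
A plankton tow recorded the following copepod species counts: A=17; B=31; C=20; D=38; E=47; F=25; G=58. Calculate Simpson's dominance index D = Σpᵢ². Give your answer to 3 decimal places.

Total N = 17+31+20+38+47+25+58 = 236, so the proportions are 0.07203, 0.13136, 0.08475, 0.16102, 0.19915, 0.10593, 0.24576 (working shown to 5 dp, full precision carried).
D = 0.07203² + 0.13136² + 0.08475² + 0.16102² + 0.19915² + 0.10593² + 0.24576² = 0.00519 + 0.01725 + 0.00718 + 0.02593 + 0.03966 + 0.01122 + 0.06040 = 0.16683.
To 3 decimal places, D = 0.167.

0.167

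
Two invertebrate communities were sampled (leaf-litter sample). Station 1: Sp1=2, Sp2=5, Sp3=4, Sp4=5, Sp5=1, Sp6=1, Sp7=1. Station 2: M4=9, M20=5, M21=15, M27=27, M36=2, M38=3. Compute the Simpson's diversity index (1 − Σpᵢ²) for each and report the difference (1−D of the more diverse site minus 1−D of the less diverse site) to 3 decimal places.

Station 1: N=19, proportions 0.105263, 0.263158, 0.210526, 0.263158, 0.052632, 0.052632, 0.052632, giving 1−D = 0.797784 (working shown to 6 dp, full precision carried).
Station 2: N=61, proportions 0.147541, 0.081967, 0.245902, 0.442623, 0.032787, 0.04918, giving 1−D = 0.711637.
Difference = |0.797784 − 0.711637| = 0.086147, i.e. 0.086 to 3 decimal places.

0.086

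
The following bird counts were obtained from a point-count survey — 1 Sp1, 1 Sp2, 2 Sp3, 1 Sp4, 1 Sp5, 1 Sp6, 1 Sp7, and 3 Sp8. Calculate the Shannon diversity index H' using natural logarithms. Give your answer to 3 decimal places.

Total N = 1+1+2+1+1+1+1+3 = 11, so the proportions are 0.09091, 0.09091, 0.18182, 0.09091, 0.09091, 0.09091, 0.09091, 0.27273 (working shown to 5 dp, full precision carried).
Each pᵢ ln pᵢ term: 0.09091×(-2.39790)=-0.21799, 0.09091×(-2.39790)=-0.21799, 0.18182×(-1.70475)=-0.30995, 0.09091×(-2.39790)=-0.21799, 0.09091×(-2.39790)=-0.21799, 0.09091×(-2.39790)=-0.21799, 0.09091×(-2.39790)=-0.21799, 0.27273×(-1.29928)=-0.35435.
Sum = -1.97225, so H' = 1.972.

1.972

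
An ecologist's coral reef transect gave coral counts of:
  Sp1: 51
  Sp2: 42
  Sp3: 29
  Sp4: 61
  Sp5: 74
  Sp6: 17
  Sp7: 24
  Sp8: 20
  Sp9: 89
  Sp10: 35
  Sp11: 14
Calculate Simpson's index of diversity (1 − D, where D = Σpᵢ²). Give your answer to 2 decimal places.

0.88

Total N = 51+42+29+61+74+17+24+20+89+35+14 = 456, so the proportions are 0.1118, 0.0921, 0.0636, 0.1338, 0.1623, 0.0373, 0.0526, 0.0439, 0.1952, 0.0768, 0.0307 (working shown to 4 dp, full precision carried).
D = 0.1118² + 0.0921² + 0.0636² + 0.1338² + 0.1623² + 0.0373² + 0.0526² + 0.0439² + 0.1952² + 0.0768² + 0.0307² = 0.0125 + 0.0085 + 0.0040 + 0.0179 + 0.0263 + 0.0014 + 0.0028 + 0.0019 + 0.0381 + 0.0059 + 0.0009 = 0.1203.
So 1 − D = 0.8797, i.e. 0.88 to 2 decimal places.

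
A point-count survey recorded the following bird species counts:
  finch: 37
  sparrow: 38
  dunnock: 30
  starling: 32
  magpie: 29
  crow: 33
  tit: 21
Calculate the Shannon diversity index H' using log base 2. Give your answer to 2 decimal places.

2.79

Total N = 37+38+30+32+29+33+21 = 220, so the proportions are 0.1682, 0.1727, 0.1364, 0.1455, 0.1318, 0.15, 0.0955 (working shown to 4 dp, full precision carried).
Each pᵢ log₂ pᵢ term: 0.1682×(-2.5719)=-0.4325, 0.1727×(-2.5334)=-0.4376, 0.1364×(-2.8745)=-0.3920, 0.1455×(-2.7814)=-0.4046, 0.1318×(-2.9234)=-0.3854, 0.15×(-2.7370)=-0.4105, 0.0955×(-3.3890)=-0.3235.
Sum = -2.7861, so H' = 2.79.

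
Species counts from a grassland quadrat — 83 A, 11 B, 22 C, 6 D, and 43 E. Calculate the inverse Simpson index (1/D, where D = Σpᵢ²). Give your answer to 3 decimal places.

2.903

Total N = 83+11+22+6+43 = 165, so the proportions are 0.50303, 0.066667, 0.133333, 0.036364, 0.260606 (working shown to 6 dp, full precision carried).
D = 0.50303² + 0.066667² + 0.133333² + 0.036364² + 0.260606² = 0.253039 + 0.004444 + 0.017778 + 0.001322 + 0.067916 = 0.344500.
So 1/D = 2.90276, i.e. 2.903 to 3 decimal places.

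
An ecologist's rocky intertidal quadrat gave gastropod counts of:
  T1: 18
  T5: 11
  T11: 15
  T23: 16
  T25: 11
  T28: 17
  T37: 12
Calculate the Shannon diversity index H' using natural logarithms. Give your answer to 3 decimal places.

Total N = 18+11+15+16+11+17+12 = 100, so the proportions are 0.18, 0.11, 0.15, 0.16, 0.11, 0.17, 0.12 (working shown to 5 dp, full precision carried).
Each pᵢ ln pᵢ term: 0.18×(-1.71480)=-0.30866, 0.11×(-2.20727)=-0.24280, 0.15×(-1.89712)=-0.28457, 0.16×(-1.83258)=-0.29321, 0.11×(-2.20727)=-0.24280, 0.17×(-1.77196)=-0.30123, 0.12×(-2.12026)=-0.25443.
Sum = -1.92771, so H' = 1.928.

1.928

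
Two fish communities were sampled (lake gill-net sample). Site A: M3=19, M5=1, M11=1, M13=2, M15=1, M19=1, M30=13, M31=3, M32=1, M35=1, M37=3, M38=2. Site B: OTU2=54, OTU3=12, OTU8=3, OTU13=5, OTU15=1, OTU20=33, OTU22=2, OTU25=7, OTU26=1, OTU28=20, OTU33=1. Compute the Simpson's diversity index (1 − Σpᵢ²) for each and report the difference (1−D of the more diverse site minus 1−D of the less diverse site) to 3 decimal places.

0.004

Site A: N=48, proportions 0.39583, 0.02083, 0.02083, 0.04167, 0.02083, 0.02083, 0.27083, 0.0625, 0.02083, 0.02083, 0.0625, 0.04167, giving 1−D = 0.75608 (working shown to 5 dp, full precision carried).
Site B: N=139, proportions 0.38849, 0.08633, 0.02158, 0.03597, 0.00719, 0.23741, 0.01439, 0.05036, 0.00719, 0.14388, 0.00719, giving 1−D = 0.75990.
Difference = |0.75608 − 0.75990| = 0.00382, i.e. 0.004 to 3 decimal places.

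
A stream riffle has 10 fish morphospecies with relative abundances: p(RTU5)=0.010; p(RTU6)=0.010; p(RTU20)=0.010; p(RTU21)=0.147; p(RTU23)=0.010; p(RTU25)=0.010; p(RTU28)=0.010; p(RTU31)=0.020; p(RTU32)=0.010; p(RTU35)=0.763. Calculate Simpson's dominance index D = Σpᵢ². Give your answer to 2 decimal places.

D = 0.01² + 0.01² + 0.01² + 0.147² + 0.01² + 0.01² + 0.01² + 0.02² + 0.01² + 0.763² = 0.0001 + 0.0001 + 0.0001 + 0.0216 + 0.0001 + 0.0001 + 0.0001 + 0.0004 + 0.0001 + 0.5822 = 0.6049 (working shown to 4 dp, full precision carried).
To 2 decimal places, D = 0.60.

0.60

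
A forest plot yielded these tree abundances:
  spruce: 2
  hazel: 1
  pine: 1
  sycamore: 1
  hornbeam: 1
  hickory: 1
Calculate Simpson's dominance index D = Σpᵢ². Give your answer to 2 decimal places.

0.18

Total N = 2+1+1+1+1+1 = 7, so the proportions are 0.2857, 0.1429, 0.1429, 0.1429, 0.1429, 0.1429 (working shown to 4 dp, full precision carried).
D = 0.2857² + 0.1429² + 0.1429² + 0.1429² + 0.1429² + 0.1429² = 0.0816 + 0.0204 + 0.0204 + 0.0204 + 0.0204 + 0.0204 = 0.1837.
To 2 decimal places, D = 0.18.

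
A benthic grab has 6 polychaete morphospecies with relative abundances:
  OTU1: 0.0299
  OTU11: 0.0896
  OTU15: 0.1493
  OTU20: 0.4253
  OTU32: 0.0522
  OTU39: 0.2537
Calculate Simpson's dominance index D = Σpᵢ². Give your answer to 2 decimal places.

0.28

D = 0.0299² + 0.0896² + 0.1493² + 0.4253² + 0.0522² + 0.2537² = 0.0009 + 0.0080 + 0.0223 + 0.1809 + 0.0027 + 0.0644 = 0.2792 (working shown to 4 dp, full precision carried).
To 2 decimal places, D = 0.28.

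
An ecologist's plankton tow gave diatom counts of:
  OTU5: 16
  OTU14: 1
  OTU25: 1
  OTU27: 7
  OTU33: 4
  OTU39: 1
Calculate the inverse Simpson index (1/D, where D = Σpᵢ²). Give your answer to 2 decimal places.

2.78

Total N = 16+1+1+7+4+1 = 30, so the proportions are 0.53333, 0.03333, 0.03333, 0.23333, 0.13333, 0.03333 (working shown to 5 dp, full precision carried).
D = 0.53333² + 0.03333² + 0.03333² + 0.23333² + 0.13333² + 0.03333² = 0.28444 + 0.00111 + 0.00111 + 0.05444 + 0.01778 + 0.00111 = 0.36000.
So 1/D = 2.7778, i.e. 2.78 to 2 decimal places.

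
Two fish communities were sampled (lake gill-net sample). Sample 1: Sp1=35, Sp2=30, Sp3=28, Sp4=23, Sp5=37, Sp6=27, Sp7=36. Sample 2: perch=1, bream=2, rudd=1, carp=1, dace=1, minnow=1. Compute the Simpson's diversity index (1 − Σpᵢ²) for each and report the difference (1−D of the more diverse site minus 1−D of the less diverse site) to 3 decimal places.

0.037

Sample 1: N=216, proportions 0.16204, 0.13889, 0.12963, 0.10648, 0.1713, 0.125, 0.16667, giving 1−D = 0.85357 (working shown to 5 dp, full precision carried).
Sample 2: N=7, proportions 0.14286, 0.28571, 0.14286, 0.14286, 0.14286, 0.14286, giving 1−D = 0.81633.
Difference = |0.85357 − 0.81633| = 0.03724, i.e. 0.037 to 3 decimal places.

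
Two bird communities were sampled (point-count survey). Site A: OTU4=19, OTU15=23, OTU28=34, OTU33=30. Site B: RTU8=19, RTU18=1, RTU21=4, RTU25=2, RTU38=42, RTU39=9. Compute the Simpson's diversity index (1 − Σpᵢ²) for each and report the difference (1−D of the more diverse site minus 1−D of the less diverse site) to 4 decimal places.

Site A: N=106, proportions 0.179245, 0.216981, 0.320755, 0.283019, giving 1−D = 0.737807 (working shown to 6 dp, full precision carried).
Site B: N=77, proportions 0.246753, 0.012987, 0.051948, 0.025974, 0.545455, 0.116883, giving 1−D = 0.624389.
Difference = |0.737807 − 0.624389| = 0.113418, i.e. 0.1134 to 4 decimal places.

0.1134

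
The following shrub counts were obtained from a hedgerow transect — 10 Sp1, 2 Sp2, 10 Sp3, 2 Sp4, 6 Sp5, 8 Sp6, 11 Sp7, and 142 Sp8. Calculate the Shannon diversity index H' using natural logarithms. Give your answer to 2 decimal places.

1.03

Total N = 10+2+10+2+6+8+11+142 = 191, so the proportions are 0.0524, 0.0105, 0.0524, 0.0105, 0.0314, 0.0419, 0.0576, 0.7435 (working shown to 4 dp, full precision carried).
Each pᵢ ln pᵢ term: 0.0524×(-2.9497)=-0.1544, 0.0105×(-4.5591)=-0.0477, 0.0524×(-2.9497)=-0.1544, 0.0105×(-4.5591)=-0.0477, 0.0314×(-3.4605)=-0.1087, 0.0419×(-3.1728)=-0.1329, 0.0576×(-2.8544)=-0.1644, 0.7435×(-0.2964)=-0.2204.
Sum = -1.0307, so H' = 1.03.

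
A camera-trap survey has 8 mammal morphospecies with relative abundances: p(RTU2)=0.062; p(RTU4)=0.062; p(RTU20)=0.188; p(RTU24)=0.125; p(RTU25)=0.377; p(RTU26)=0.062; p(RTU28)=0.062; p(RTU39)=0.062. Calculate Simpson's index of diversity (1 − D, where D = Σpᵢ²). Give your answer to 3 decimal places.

0.788

D = 0.062² + 0.062² + 0.188² + 0.125² + 0.377² + 0.062² + 0.062² + 0.062² = 0.00384 + 0.00384 + 0.03534 + 0.01562 + 0.14213 + 0.00384 + 0.00384 + 0.00384 = 0.21232 (working shown to 5 dp, full precision carried).
So 1 − D = 0.78768, i.e. 0.788 to 3 decimal places.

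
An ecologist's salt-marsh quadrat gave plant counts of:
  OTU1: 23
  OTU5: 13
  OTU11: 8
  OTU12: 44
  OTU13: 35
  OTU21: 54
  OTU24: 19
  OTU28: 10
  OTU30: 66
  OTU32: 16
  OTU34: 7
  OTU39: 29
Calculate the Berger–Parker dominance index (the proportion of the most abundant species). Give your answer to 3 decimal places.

0.204

Total N = 23+13+8+44+35+54+19+10+66+16+7+29 = 324, so the proportions are 0.07099, 0.04012, 0.02469, 0.1358, 0.10802, 0.16667, 0.05864, 0.03086, 0.2037, 0.04938, 0.0216, 0.08951 (working shown to 5 dp, full precision carried).
The largest proportion is 0.2037, i.e. d = 0.204 to 3 decimal places.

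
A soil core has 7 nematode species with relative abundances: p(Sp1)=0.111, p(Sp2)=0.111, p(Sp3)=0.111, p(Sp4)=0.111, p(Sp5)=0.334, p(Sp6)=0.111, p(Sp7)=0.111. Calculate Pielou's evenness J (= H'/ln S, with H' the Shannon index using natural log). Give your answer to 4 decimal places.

H' = −Σ pᵢ ln pᵢ = −((-0.244003) + (-0.244003) + (-0.244003) + (-0.244003) + (-0.366269) + (-0.244003) + (-0.244003)) = 1.830287 (working shown to 6 dp, full precision carried).
With S = 7 species, ln S = 1.945910, so J = 1.830287/1.945910 = 0.940581, i.e. 0.9406 to 4 decimal places.

0.9406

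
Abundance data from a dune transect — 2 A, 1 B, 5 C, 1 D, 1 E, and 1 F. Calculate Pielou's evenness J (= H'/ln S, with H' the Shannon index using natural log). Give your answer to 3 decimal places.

Total N = 2+1+5+1+1+1 = 11, so the proportions are 0.18182, 0.09091, 0.45455, 0.09091, 0.09091, 0.09091 (working shown to 5 dp, full precision carried).
H' = −Σ pᵢ ln pᵢ = −((-0.30995) + (-0.21799) + (-0.35839) + (-0.21799) + (-0.21799) + (-0.21799)) = 1.54031.
With S = 6 species, ln S = 1.79176, so J = 1.54031/1.79176 = 0.85966, i.e. 0.860 to 3 decimal places.

0.860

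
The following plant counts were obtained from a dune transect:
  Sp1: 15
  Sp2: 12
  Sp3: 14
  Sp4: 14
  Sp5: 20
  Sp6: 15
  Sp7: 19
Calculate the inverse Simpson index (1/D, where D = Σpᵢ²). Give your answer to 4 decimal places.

Total N = 15+12+14+14+20+15+19 = 109, so the proportions are 0.13761468, 0.11009174, 0.12844037, 0.12844037, 0.18348624, 0.13761468, 0.17431193 (working shown to 8 dp, full precision carried).
D = 0.13761468² + 0.11009174² + 0.12844037² + 0.12844037² + 0.18348624² + 0.13761468² + 0.17431193² = 0.01893780 + 0.01212019 + 0.01649693 + 0.01649693 + 0.03366720 + 0.01893780 + 0.03038465 = 0.14704149.
So 1/D = 6.800801, i.e. 6.8008 to 4 decimal places.

6.8008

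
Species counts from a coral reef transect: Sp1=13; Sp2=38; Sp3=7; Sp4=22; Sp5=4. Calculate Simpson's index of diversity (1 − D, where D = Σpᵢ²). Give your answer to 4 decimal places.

Total N = 13+38+7+22+4 = 84, so the proportions are 0.154762, 0.452381, 0.083333, 0.261905, 0.047619 (working shown to 6 dp, full precision carried).
D = 0.154762² + 0.452381² + 0.083333² + 0.261905² + 0.047619² = 0.023951 + 0.204649 + 0.006944 + 0.068594 + 0.002268 = 0.306406.
So 1 − D = 0.693594, i.e. 0.6936 to 4 decimal places.

0.6936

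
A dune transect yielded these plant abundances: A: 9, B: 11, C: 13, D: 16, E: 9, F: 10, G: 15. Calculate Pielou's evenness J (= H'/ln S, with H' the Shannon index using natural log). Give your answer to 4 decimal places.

0.9875

Total N = 9+11+13+16+9+10+15 = 83, so the proportions are 0.108434, 0.13253, 0.156627, 0.192771, 0.108434, 0.120482, 0.180723 (working shown to 6 dp, full precision carried).
H' = −Σ pᵢ ln pᵢ = −((-0.240898) + (-0.267836) + (-0.290369) + (-0.317350) + (-0.240898) + (-0.254971) + (-0.309179)) = 1.921500.
With S = 7 species, ln S = 1.945910, so J = 1.921500/1.945910 = 0.987456, i.e. 0.9875 to 4 decimal places.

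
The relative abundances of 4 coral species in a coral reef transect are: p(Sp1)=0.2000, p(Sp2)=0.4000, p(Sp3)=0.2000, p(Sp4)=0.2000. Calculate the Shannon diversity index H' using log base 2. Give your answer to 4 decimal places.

1.9219

Each pᵢ log₂ pᵢ term (working shown to 6 dp, full precision carried): 0.2×(-2.321928)=-0.464386, 0.4×(-1.321928)=-0.528771, 0.2×(-2.321928)=-0.464386, 0.2×(-2.321928)=-0.464386.
Sum = -1.921928, so H' = 1.9219.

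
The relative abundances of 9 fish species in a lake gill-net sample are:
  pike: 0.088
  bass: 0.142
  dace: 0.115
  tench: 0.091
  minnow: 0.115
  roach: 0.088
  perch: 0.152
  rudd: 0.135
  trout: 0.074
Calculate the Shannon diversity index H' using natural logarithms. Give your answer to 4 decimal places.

Each pᵢ ln pᵢ term (working shown to 6 dp, full precision carried): 0.088×(-2.430418)=-0.213877, 0.142×(-1.951928)=-0.277174, 0.115×(-2.162823)=-0.248725, 0.091×(-2.396896)=-0.218118, 0.115×(-2.162823)=-0.248725, 0.088×(-2.430418)=-0.213877, 0.152×(-1.883875)=-0.286349, 0.135×(-2.002481)=-0.270335, 0.074×(-2.603690)=-0.192673.
Sum = -2.169851, so H' = 2.1699.

2.1699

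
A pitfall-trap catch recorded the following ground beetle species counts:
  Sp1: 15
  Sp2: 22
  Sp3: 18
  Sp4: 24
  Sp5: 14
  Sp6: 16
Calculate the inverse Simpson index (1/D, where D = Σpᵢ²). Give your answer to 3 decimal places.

Total N = 15+22+18+24+14+16 = 109, so the proportions are 0.1376147, 0.2018349, 0.1651376, 0.2201835, 0.1284404, 0.146789 (working shown to 7 dp, full precision carried).
D = 0.1376147² + 0.2018349² + 0.1651376² + 0.2201835² + 0.1284404² + 0.146789² = 0.0189378 + 0.0407373 + 0.0272704 + 0.0484808 + 0.0164969 + 0.0215470 = 0.1734702.
So 1/D = 5.76468, i.e. 5.765 to 3 decimal places.

5.765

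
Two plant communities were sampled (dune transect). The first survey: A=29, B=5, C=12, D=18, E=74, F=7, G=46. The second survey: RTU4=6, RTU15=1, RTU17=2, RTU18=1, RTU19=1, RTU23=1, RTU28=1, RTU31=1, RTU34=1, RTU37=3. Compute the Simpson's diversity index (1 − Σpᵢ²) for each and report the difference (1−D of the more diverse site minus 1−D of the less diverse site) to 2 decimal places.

0.07

The first survey: N=191, proportions 0.1518, 0.0262, 0.0628, 0.0942, 0.3874, 0.0366, 0.2408, giving 1−D = 0.7540 (working shown to 4 dp, full precision carried).
The second survey: N=18, proportions 0.3333, 0.0556, 0.1111, 0.0556, 0.0556, 0.0556, 0.0556, 0.0556, 0.0556, 0.1667, giving 1−D = 0.8272.
Difference = |0.7540 − 0.8272| = 0.0732, i.e. 0.07 to 2 decimal places.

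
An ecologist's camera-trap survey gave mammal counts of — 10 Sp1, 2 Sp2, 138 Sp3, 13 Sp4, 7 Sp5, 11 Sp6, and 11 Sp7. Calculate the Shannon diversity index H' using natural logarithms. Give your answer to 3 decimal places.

Total N = 10+2+138+13+7+11+11 = 192, so the proportions are 0.05208, 0.01042, 0.71875, 0.06771, 0.03646, 0.05729, 0.05729 (working shown to 5 dp, full precision carried).
Each pᵢ ln pᵢ term: 0.05208×(-2.95491)=-0.15390, 0.01042×(-4.56435)=-0.04755, 0.71875×(-0.33024)=-0.23736, 0.06771×(-2.69255)=-0.18231, 0.03646×(-3.31159)=-0.12073, 0.05729×(-2.85960)=-0.16383, 0.05729×(-2.85960)=-0.16383.
Sum = -1.06951, so H' = 1.070.

1.070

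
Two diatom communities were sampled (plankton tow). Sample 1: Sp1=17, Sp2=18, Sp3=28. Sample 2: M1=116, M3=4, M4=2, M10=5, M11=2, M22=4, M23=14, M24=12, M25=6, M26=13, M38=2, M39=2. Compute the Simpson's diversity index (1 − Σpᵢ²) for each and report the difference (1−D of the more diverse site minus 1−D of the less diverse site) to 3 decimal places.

0.073

Sample 1: N=63, proportions 0.26984, 0.28571, 0.44444, giving 1−D = 0.64802 (working shown to 5 dp, full precision carried).
Sample 2: N=182, proportions 0.63736, 0.02198, 0.01099, 0.02747, 0.01099, 0.02198, 0.07692, 0.06593, 0.03297, 0.07143, 0.01099, 0.01099, giving 1−D = 0.57511.
Difference = |0.64802 − 0.57511| = 0.07291, i.e. 0.073 to 3 decimal places.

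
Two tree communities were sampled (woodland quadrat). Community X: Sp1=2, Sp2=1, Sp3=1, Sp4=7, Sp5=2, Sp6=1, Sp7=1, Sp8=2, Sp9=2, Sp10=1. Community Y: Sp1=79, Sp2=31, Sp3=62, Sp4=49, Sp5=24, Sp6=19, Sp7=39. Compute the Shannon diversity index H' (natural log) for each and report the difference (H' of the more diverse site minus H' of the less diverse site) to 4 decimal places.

Community X: N=20, proportions 0.1, 0.05, 0.05, 0.35, 0.1, 0.05, 0.05, 0.1, 0.1, 0.05, giving H' = 2.037405 (working shown to 6 dp, full precision carried).
Community Y: N=303, proportions 0.260726, 0.10231, 0.20462, 0.161716, 0.079208, 0.062706, 0.128713, giving H' = 1.841396.
Difference = |2.037405 − 1.841396| = 0.196009, i.e. 0.1960 to 4 decimal places.

0.1960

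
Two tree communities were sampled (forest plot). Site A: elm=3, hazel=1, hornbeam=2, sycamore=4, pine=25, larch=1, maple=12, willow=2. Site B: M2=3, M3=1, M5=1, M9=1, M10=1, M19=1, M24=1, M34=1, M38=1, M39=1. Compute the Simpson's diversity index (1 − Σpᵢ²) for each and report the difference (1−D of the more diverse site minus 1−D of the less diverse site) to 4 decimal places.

0.1966

Site A: N=50, proportions 0.06, 0.02, 0.04, 0.08, 0.5, 0.02, 0.24, 0.04, giving 1−D = 0.678400 (working shown to 6 dp, full precision carried).
Site B: N=12, proportions 0.25, 0.083333, 0.083333, 0.083333, 0.083333, 0.083333, 0.083333, 0.083333, 0.083333, 0.083333, giving 1−D = 0.875000.
Difference = |0.678400 − 0.875000| = 0.196600, i.e. 0.1966 to 4 decimal places.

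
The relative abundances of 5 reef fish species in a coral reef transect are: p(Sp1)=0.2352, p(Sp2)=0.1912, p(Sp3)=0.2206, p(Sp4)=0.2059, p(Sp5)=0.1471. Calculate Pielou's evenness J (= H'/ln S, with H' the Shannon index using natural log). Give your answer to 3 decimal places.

H' = −Σ pᵢ ln pᵢ = −((-0.34041) + (-0.31633) + (-0.33342) + (-0.32540) + (-0.28194)) = 1.59749 (working shown to 5 dp, full precision carried).
With S = 5 species, ln S = 1.60944, so J = 1.59749/1.60944 = 0.99258, i.e. 0.993 to 3 decimal places.

0.993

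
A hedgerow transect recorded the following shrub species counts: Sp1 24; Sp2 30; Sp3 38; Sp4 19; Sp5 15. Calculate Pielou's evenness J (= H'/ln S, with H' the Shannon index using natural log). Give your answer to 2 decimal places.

0.97

Total N = 24+30+38+19+15 = 126, so the proportions are 0.1905, 0.2381, 0.3016, 0.1508, 0.119 (working shown to 4 dp, full precision carried).
H' = −Σ pᵢ ln pᵢ = −((-0.3159) + (-0.3417) + (-0.3615) + (-0.2853) + (-0.2534)) = 1.5577.
With S = 5 species, ln S = 1.6094, so J = 1.5577/1.6094 = 0.9678, i.e. 0.97 to 2 decimal places.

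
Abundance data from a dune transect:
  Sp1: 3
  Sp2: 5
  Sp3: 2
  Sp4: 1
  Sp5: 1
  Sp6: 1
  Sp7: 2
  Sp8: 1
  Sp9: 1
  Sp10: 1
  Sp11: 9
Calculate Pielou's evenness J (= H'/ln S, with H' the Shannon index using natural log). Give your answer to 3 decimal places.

0.851

Total N = 3+5+2+1+1+1+2+1+1+1+9 = 27, so the proportions are 0.11111, 0.18519, 0.07407, 0.03704, 0.03704, 0.03704, 0.07407, 0.03704, 0.03704, 0.03704, 0.33333 (working shown to 5 dp, full precision carried).
H' = −Σ pᵢ ln pᵢ = −((-0.24414) + (-0.31230) + (-0.19279) + (-0.12207) + (-0.12207) + (-0.12207) + (-0.19279) + (-0.12207) + (-0.12207) + (-0.12207) + (-0.36620)) = 2.04063.
With S = 11 species, ln S = 2.39790, so J = 2.04063/2.39790 = 0.85101, i.e. 0.851 to 3 decimal places.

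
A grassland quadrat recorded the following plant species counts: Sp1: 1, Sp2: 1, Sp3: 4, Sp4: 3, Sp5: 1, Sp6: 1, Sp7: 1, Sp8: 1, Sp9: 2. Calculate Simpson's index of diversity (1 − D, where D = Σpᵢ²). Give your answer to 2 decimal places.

0.84

Total N = 1+1+4+3+1+1+1+1+2 = 15, so the proportions are 0.0667, 0.0667, 0.2667, 0.2, 0.0667, 0.0667, 0.0667, 0.0667, 0.1333 (working shown to 4 dp, full precision carried).
D = 0.0667² + 0.0667² + 0.2667² + 0.2² + 0.0667² + 0.0667² + 0.0667² + 0.0667² + 0.1333² = 0.0044 + 0.0044 + 0.0711 + 0.0400 + 0.0044 + 0.0044 + 0.0044 + 0.0044 + 0.0178 = 0.1556.
So 1 − D = 0.8444, i.e. 0.84 to 2 decimal places.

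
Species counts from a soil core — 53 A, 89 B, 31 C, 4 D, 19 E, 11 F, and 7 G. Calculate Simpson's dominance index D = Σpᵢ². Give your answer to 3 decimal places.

Total N = 53+89+31+4+19+11+7 = 214, so the proportions are 0.24766, 0.41589, 0.14486, 0.01869, 0.08879, 0.0514, 0.03271 (working shown to 5 dp, full precision carried).
D = 0.24766² + 0.41589² + 0.14486² + 0.01869² + 0.08879² + 0.0514² + 0.03271² = 0.06134 + 0.17296 + 0.02098 + 0.00035 + 0.00788 + 0.00264 + 0.00107 = 0.26723.
To 3 decimal places, D = 0.267.

0.267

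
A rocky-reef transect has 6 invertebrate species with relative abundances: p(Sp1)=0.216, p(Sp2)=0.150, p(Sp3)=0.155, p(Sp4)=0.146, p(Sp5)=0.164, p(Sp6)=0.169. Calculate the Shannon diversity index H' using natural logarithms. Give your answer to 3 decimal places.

1.782

Each pᵢ ln pᵢ term (working shown to 5 dp, full precision carried): 0.216×(-1.53248)=-0.33102, 0.15×(-1.89712)=-0.28457, 0.155×(-1.86433)=-0.28897, 0.146×(-1.92415)=-0.28093, 0.164×(-1.80789)=-0.29649, 0.169×(-1.77786)=-0.30046.
Sum = -1.78243, so H' = 1.782.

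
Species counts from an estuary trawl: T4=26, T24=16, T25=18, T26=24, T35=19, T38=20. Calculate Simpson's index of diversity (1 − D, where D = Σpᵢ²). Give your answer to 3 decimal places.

Total N = 26+16+18+24+19+20 = 123, so the proportions are 0.21138, 0.13008, 0.14634, 0.19512, 0.15447, 0.1626 (working shown to 5 dp, full precision carried).
D = 0.21138² + 0.13008² + 0.14634² + 0.19512² + 0.15447² + 0.1626² = 0.04468 + 0.01692 + 0.02142 + 0.03807 + 0.02386 + 0.02644 = 0.17139.
So 1 − D = 0.82861, i.e. 0.829 to 3 decimal places.

0.829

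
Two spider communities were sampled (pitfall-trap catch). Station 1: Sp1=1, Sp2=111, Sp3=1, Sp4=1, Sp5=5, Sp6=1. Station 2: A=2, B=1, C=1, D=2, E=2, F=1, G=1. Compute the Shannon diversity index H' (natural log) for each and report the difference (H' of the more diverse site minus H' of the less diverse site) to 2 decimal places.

1.52

Station 1: N=120, proportions 0.0083, 0.925, 0.0083, 0.0083, 0.0417, 0.0083, giving H' = 0.3641 (working shown to 4 dp, full precision carried).
Station 2: N=10, proportions 0.2, 0.1, 0.1, 0.2, 0.2, 0.1, 0.1, giving H' = 1.8867.
Difference = |0.3641 − 1.8867| = 1.5226, i.e. 1.52 to 2 decimal places.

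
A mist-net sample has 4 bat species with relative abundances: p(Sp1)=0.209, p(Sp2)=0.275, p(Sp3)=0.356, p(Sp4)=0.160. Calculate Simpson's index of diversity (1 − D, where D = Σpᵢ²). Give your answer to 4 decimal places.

0.7284

D = 0.209² + 0.275² + 0.356² + 0.16² = 0.043681 + 0.075625 + 0.126736 + 0.025600 = 0.271642 (working shown to 6 dp, full precision carried).
So 1 − D = 0.728358, i.e. 0.7284 to 4 decimal places.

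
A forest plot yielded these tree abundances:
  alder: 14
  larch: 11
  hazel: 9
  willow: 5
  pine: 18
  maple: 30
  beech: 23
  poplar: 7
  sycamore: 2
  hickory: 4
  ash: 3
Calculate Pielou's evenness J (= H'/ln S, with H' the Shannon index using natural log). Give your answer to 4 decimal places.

0.8877

Total N = 14+11+9+5+18+30+23+7+2+4+3 = 126, so the proportions are 0.111111, 0.087302, 0.071429, 0.039683, 0.142857, 0.238095, 0.18254, 0.055556, 0.015873, 0.031746, 0.02381 (working shown to 6 dp, full precision carried).
H' = −Σ pᵢ ln pᵢ = −((-0.244136) + (-0.212875) + (-0.188504) + (-0.128049) + (-0.277987) + (-0.341687) + (-0.310461) + (-0.160576) + (-0.065764) + (-0.109523) + (-0.088992)) = 2.128556.
With S = 11 species, ln S = 2.397895, so J = 2.128556/2.397895 = 0.887677, i.e. 0.8877 to 4 decimal places.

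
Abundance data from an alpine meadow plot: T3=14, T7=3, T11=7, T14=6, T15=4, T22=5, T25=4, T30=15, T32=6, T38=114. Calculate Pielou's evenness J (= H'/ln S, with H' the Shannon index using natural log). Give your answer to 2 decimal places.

Total N = 14+3+7+6+4+5+4+15+6+114 = 178, so the proportions are 0.0787, 0.0169, 0.0393, 0.0337, 0.0225, 0.0281, 0.0225, 0.0843, 0.0337, 0.6404 (working shown to 4 dp, full precision carried).
H' = −Σ pᵢ ln pᵢ = −((-0.2000) + (-0.0688) + (-0.1273) + (-0.1143) + (-0.0853) + (-0.1003) + (-0.0853) + (-0.2085) + (-0.1143) + (-0.2854)) = 1.3894.
With S = 10 species, ln S = 2.3026, so J = 1.3894/2.3026 = 0.6034, i.e. 0.60 to 2 decimal places.

0.60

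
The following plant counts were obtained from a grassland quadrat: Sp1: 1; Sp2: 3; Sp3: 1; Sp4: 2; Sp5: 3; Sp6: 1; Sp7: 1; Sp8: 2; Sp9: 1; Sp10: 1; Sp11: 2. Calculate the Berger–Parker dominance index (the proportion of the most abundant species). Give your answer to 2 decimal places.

Total N = 1+3+1+2+3+1+1+2+1+1+2 = 18, so the proportions are 0.0556, 0.1667, 0.0556, 0.1111, 0.1667, 0.0556, 0.0556, 0.1111, 0.0556, 0.0556, 0.1111 (working shown to 4 dp, full precision carried).
The largest proportion is 0.1667, i.e. d = 0.17 to 2 decimal places.

0.17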